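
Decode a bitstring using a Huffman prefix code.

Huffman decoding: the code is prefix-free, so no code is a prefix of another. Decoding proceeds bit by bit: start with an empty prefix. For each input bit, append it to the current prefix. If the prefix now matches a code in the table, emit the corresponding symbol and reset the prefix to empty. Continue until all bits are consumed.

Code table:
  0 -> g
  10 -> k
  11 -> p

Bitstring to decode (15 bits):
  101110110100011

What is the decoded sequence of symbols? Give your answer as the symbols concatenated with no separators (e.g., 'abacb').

Answer: kpkpgkggp

Derivation:
Bit 0: prefix='1' (no match yet)
Bit 1: prefix='10' -> emit 'k', reset
Bit 2: prefix='1' (no match yet)
Bit 3: prefix='11' -> emit 'p', reset
Bit 4: prefix='1' (no match yet)
Bit 5: prefix='10' -> emit 'k', reset
Bit 6: prefix='1' (no match yet)
Bit 7: prefix='11' -> emit 'p', reset
Bit 8: prefix='0' -> emit 'g', reset
Bit 9: prefix='1' (no match yet)
Bit 10: prefix='10' -> emit 'k', reset
Bit 11: prefix='0' -> emit 'g', reset
Bit 12: prefix='0' -> emit 'g', reset
Bit 13: prefix='1' (no match yet)
Bit 14: prefix='11' -> emit 'p', reset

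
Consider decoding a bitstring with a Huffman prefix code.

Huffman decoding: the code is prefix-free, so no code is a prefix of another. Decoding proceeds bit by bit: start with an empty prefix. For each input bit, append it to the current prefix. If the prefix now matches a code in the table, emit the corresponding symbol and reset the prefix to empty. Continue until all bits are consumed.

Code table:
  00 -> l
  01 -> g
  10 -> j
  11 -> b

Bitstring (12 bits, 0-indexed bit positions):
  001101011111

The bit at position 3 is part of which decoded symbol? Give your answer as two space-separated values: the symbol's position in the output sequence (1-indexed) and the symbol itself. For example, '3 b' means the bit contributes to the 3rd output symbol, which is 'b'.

Bit 0: prefix='0' (no match yet)
Bit 1: prefix='00' -> emit 'l', reset
Bit 2: prefix='1' (no match yet)
Bit 3: prefix='11' -> emit 'b', reset
Bit 4: prefix='0' (no match yet)
Bit 5: prefix='01' -> emit 'g', reset
Bit 6: prefix='0' (no match yet)
Bit 7: prefix='01' -> emit 'g', reset

Answer: 2 b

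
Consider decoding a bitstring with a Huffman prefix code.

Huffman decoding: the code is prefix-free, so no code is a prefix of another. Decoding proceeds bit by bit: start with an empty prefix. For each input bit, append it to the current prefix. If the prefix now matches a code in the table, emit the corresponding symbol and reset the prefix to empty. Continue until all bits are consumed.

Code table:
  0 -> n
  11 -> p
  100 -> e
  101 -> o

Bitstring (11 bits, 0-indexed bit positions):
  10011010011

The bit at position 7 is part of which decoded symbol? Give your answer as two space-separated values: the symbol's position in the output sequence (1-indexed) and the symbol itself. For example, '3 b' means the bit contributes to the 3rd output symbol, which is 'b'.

Bit 0: prefix='1' (no match yet)
Bit 1: prefix='10' (no match yet)
Bit 2: prefix='100' -> emit 'e', reset
Bit 3: prefix='1' (no match yet)
Bit 4: prefix='11' -> emit 'p', reset
Bit 5: prefix='0' -> emit 'n', reset
Bit 6: prefix='1' (no match yet)
Bit 7: prefix='10' (no match yet)
Bit 8: prefix='100' -> emit 'e', reset
Bit 9: prefix='1' (no match yet)
Bit 10: prefix='11' -> emit 'p', reset

Answer: 4 e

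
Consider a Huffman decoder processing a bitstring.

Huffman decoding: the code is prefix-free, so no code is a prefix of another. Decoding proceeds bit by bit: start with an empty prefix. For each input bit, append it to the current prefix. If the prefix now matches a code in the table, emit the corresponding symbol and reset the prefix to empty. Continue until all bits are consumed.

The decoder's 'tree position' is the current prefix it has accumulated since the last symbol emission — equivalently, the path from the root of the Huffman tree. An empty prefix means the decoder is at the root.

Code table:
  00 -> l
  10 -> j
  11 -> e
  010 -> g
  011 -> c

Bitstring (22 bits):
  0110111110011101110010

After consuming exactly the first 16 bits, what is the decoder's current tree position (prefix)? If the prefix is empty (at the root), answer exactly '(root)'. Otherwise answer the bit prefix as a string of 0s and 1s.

Bit 0: prefix='0' (no match yet)
Bit 1: prefix='01' (no match yet)
Bit 2: prefix='011' -> emit 'c', reset
Bit 3: prefix='0' (no match yet)
Bit 4: prefix='01' (no match yet)
Bit 5: prefix='011' -> emit 'c', reset
Bit 6: prefix='1' (no match yet)
Bit 7: prefix='11' -> emit 'e', reset
Bit 8: prefix='1' (no match yet)
Bit 9: prefix='10' -> emit 'j', reset
Bit 10: prefix='0' (no match yet)
Bit 11: prefix='01' (no match yet)
Bit 12: prefix='011' -> emit 'c', reset
Bit 13: prefix='1' (no match yet)
Bit 14: prefix='10' -> emit 'j', reset
Bit 15: prefix='1' (no match yet)

Answer: 1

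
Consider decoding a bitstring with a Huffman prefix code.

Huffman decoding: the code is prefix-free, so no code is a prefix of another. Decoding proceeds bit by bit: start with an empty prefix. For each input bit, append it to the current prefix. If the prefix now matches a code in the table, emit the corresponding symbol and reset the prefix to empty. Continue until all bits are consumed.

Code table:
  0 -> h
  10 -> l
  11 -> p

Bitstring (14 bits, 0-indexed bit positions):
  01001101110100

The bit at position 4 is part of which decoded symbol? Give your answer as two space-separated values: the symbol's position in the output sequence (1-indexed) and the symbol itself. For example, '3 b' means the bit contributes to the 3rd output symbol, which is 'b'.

Bit 0: prefix='0' -> emit 'h', reset
Bit 1: prefix='1' (no match yet)
Bit 2: prefix='10' -> emit 'l', reset
Bit 3: prefix='0' -> emit 'h', reset
Bit 4: prefix='1' (no match yet)
Bit 5: prefix='11' -> emit 'p', reset
Bit 6: prefix='0' -> emit 'h', reset
Bit 7: prefix='1' (no match yet)
Bit 8: prefix='11' -> emit 'p', reset

Answer: 4 p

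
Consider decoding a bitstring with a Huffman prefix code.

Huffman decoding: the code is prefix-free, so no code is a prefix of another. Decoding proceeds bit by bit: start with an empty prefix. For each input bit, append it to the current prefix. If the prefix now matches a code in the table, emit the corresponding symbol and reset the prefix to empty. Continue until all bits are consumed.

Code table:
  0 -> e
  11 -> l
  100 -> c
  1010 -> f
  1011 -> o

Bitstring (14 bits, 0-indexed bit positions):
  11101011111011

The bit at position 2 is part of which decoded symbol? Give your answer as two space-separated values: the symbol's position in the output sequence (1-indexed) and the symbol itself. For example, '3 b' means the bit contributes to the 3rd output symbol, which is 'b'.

Answer: 2 f

Derivation:
Bit 0: prefix='1' (no match yet)
Bit 1: prefix='11' -> emit 'l', reset
Bit 2: prefix='1' (no match yet)
Bit 3: prefix='10' (no match yet)
Bit 4: prefix='101' (no match yet)
Bit 5: prefix='1010' -> emit 'f', reset
Bit 6: prefix='1' (no match yet)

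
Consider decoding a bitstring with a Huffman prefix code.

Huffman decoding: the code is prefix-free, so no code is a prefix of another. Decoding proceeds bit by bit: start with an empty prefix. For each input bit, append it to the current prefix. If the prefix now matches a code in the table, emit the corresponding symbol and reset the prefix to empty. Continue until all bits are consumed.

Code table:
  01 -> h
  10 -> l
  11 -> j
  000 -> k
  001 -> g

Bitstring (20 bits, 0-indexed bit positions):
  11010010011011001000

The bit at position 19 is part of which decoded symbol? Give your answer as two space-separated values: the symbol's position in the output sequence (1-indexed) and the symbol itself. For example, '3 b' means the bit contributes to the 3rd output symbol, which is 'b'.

Answer: 8 k

Derivation:
Bit 0: prefix='1' (no match yet)
Bit 1: prefix='11' -> emit 'j', reset
Bit 2: prefix='0' (no match yet)
Bit 3: prefix='01' -> emit 'h', reset
Bit 4: prefix='0' (no match yet)
Bit 5: prefix='00' (no match yet)
Bit 6: prefix='001' -> emit 'g', reset
Bit 7: prefix='0' (no match yet)
Bit 8: prefix='00' (no match yet)
Bit 9: prefix='001' -> emit 'g', reset
Bit 10: prefix='1' (no match yet)
Bit 11: prefix='10' -> emit 'l', reset
Bit 12: prefix='1' (no match yet)
Bit 13: prefix='11' -> emit 'j', reset
Bit 14: prefix='0' (no match yet)
Bit 15: prefix='00' (no match yet)
Bit 16: prefix='001' -> emit 'g', reset
Bit 17: prefix='0' (no match yet)
Bit 18: prefix='00' (no match yet)
Bit 19: prefix='000' -> emit 'k', reset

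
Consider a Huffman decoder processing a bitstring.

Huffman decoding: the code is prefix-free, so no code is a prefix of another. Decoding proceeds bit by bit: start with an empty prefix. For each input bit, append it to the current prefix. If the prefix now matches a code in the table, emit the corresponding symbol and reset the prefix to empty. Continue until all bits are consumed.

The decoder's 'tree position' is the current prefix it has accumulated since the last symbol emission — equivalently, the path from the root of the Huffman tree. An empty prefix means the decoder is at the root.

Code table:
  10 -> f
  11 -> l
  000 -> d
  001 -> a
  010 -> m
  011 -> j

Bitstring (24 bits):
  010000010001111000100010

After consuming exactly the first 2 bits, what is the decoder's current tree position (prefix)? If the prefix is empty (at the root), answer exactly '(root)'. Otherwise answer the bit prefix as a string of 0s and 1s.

Bit 0: prefix='0' (no match yet)
Bit 1: prefix='01' (no match yet)

Answer: 01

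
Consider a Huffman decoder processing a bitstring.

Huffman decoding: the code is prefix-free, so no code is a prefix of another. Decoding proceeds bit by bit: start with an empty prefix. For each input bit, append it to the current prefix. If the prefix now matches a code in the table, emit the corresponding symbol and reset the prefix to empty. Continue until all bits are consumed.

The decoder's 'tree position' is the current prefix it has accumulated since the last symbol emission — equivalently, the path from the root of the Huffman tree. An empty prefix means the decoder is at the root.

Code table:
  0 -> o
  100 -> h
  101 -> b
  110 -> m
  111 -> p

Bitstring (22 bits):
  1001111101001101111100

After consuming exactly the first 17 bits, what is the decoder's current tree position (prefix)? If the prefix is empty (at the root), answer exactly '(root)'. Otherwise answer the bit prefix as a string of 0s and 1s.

Answer: 11

Derivation:
Bit 0: prefix='1' (no match yet)
Bit 1: prefix='10' (no match yet)
Bit 2: prefix='100' -> emit 'h', reset
Bit 3: prefix='1' (no match yet)
Bit 4: prefix='11' (no match yet)
Bit 5: prefix='111' -> emit 'p', reset
Bit 6: prefix='1' (no match yet)
Bit 7: prefix='11' (no match yet)
Bit 8: prefix='110' -> emit 'm', reset
Bit 9: prefix='1' (no match yet)
Bit 10: prefix='10' (no match yet)
Bit 11: prefix='100' -> emit 'h', reset
Bit 12: prefix='1' (no match yet)
Bit 13: prefix='11' (no match yet)
Bit 14: prefix='110' -> emit 'm', reset
Bit 15: prefix='1' (no match yet)
Bit 16: prefix='11' (no match yet)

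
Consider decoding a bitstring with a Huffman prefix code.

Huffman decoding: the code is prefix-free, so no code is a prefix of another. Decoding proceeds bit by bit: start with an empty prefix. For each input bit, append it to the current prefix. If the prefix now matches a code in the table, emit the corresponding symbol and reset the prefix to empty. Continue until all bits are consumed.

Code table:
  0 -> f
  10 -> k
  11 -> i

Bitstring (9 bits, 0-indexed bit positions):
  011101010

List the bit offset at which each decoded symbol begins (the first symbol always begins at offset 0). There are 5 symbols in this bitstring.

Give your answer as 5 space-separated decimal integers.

Answer: 0 1 3 5 7

Derivation:
Bit 0: prefix='0' -> emit 'f', reset
Bit 1: prefix='1' (no match yet)
Bit 2: prefix='11' -> emit 'i', reset
Bit 3: prefix='1' (no match yet)
Bit 4: prefix='10' -> emit 'k', reset
Bit 5: prefix='1' (no match yet)
Bit 6: prefix='10' -> emit 'k', reset
Bit 7: prefix='1' (no match yet)
Bit 8: prefix='10' -> emit 'k', reset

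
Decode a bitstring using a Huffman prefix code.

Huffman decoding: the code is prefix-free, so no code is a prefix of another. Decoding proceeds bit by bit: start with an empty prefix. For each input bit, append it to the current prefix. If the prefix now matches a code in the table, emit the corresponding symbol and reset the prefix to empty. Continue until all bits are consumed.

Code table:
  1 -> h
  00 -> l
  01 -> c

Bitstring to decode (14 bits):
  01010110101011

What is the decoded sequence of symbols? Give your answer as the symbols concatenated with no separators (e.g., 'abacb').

Bit 0: prefix='0' (no match yet)
Bit 1: prefix='01' -> emit 'c', reset
Bit 2: prefix='0' (no match yet)
Bit 3: prefix='01' -> emit 'c', reset
Bit 4: prefix='0' (no match yet)
Bit 5: prefix='01' -> emit 'c', reset
Bit 6: prefix='1' -> emit 'h', reset
Bit 7: prefix='0' (no match yet)
Bit 8: prefix='01' -> emit 'c', reset
Bit 9: prefix='0' (no match yet)
Bit 10: prefix='01' -> emit 'c', reset
Bit 11: prefix='0' (no match yet)
Bit 12: prefix='01' -> emit 'c', reset
Bit 13: prefix='1' -> emit 'h', reset

Answer: ccchccch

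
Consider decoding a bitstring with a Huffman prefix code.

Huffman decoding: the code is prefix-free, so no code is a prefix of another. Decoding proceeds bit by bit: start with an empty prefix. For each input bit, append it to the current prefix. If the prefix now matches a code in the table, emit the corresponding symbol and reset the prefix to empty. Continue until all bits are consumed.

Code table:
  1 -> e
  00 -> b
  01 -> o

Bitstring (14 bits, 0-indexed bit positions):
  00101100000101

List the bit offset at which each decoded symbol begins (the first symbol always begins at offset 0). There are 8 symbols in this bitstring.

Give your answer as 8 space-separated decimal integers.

Answer: 0 2 3 5 6 8 10 12

Derivation:
Bit 0: prefix='0' (no match yet)
Bit 1: prefix='00' -> emit 'b', reset
Bit 2: prefix='1' -> emit 'e', reset
Bit 3: prefix='0' (no match yet)
Bit 4: prefix='01' -> emit 'o', reset
Bit 5: prefix='1' -> emit 'e', reset
Bit 6: prefix='0' (no match yet)
Bit 7: prefix='00' -> emit 'b', reset
Bit 8: prefix='0' (no match yet)
Bit 9: prefix='00' -> emit 'b', reset
Bit 10: prefix='0' (no match yet)
Bit 11: prefix='01' -> emit 'o', reset
Bit 12: prefix='0' (no match yet)
Bit 13: prefix='01' -> emit 'o', reset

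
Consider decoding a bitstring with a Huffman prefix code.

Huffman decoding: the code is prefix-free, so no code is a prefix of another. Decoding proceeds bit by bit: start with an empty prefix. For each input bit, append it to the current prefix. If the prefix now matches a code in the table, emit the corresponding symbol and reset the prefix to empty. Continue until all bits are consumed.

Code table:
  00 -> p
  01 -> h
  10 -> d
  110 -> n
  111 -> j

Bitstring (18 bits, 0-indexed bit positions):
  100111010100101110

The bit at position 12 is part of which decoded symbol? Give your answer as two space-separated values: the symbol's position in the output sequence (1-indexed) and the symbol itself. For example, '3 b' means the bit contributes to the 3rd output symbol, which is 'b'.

Answer: 6 h

Derivation:
Bit 0: prefix='1' (no match yet)
Bit 1: prefix='10' -> emit 'd', reset
Bit 2: prefix='0' (no match yet)
Bit 3: prefix='01' -> emit 'h', reset
Bit 4: prefix='1' (no match yet)
Bit 5: prefix='11' (no match yet)
Bit 6: prefix='110' -> emit 'n', reset
Bit 7: prefix='1' (no match yet)
Bit 8: prefix='10' -> emit 'd', reset
Bit 9: prefix='1' (no match yet)
Bit 10: prefix='10' -> emit 'd', reset
Bit 11: prefix='0' (no match yet)
Bit 12: prefix='01' -> emit 'h', reset
Bit 13: prefix='0' (no match yet)
Bit 14: prefix='01' -> emit 'h', reset
Bit 15: prefix='1' (no match yet)
Bit 16: prefix='11' (no match yet)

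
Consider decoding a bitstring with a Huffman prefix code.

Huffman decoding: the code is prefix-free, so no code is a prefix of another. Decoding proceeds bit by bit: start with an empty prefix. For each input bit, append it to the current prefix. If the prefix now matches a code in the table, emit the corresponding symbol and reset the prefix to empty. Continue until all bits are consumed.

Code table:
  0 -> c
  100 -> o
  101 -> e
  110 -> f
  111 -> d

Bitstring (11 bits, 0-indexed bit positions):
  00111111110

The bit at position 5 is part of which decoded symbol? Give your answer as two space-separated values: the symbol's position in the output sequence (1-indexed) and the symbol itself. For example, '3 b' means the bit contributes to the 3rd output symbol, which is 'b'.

Answer: 4 d

Derivation:
Bit 0: prefix='0' -> emit 'c', reset
Bit 1: prefix='0' -> emit 'c', reset
Bit 2: prefix='1' (no match yet)
Bit 3: prefix='11' (no match yet)
Bit 4: prefix='111' -> emit 'd', reset
Bit 5: prefix='1' (no match yet)
Bit 6: prefix='11' (no match yet)
Bit 7: prefix='111' -> emit 'd', reset
Bit 8: prefix='1' (no match yet)
Bit 9: prefix='11' (no match yet)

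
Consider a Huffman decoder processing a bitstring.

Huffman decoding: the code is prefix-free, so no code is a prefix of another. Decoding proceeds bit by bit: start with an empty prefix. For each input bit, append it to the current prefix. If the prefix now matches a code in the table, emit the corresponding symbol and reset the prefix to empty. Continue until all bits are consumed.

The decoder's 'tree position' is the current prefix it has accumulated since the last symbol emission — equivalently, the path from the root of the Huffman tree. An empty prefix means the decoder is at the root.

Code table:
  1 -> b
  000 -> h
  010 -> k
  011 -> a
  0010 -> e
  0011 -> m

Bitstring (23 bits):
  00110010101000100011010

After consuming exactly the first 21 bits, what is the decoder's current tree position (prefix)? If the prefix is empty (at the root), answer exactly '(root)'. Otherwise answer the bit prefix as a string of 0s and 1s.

Answer: 0

Derivation:
Bit 0: prefix='0' (no match yet)
Bit 1: prefix='00' (no match yet)
Bit 2: prefix='001' (no match yet)
Bit 3: prefix='0011' -> emit 'm', reset
Bit 4: prefix='0' (no match yet)
Bit 5: prefix='00' (no match yet)
Bit 6: prefix='001' (no match yet)
Bit 7: prefix='0010' -> emit 'e', reset
Bit 8: prefix='1' -> emit 'b', reset
Bit 9: prefix='0' (no match yet)
Bit 10: prefix='01' (no match yet)
Bit 11: prefix='010' -> emit 'k', reset
Bit 12: prefix='0' (no match yet)
Bit 13: prefix='00' (no match yet)
Bit 14: prefix='001' (no match yet)
Bit 15: prefix='0010' -> emit 'e', reset
Bit 16: prefix='0' (no match yet)
Bit 17: prefix='00' (no match yet)
Bit 18: prefix='001' (no match yet)
Bit 19: prefix='0011' -> emit 'm', reset
Bit 20: prefix='0' (no match yet)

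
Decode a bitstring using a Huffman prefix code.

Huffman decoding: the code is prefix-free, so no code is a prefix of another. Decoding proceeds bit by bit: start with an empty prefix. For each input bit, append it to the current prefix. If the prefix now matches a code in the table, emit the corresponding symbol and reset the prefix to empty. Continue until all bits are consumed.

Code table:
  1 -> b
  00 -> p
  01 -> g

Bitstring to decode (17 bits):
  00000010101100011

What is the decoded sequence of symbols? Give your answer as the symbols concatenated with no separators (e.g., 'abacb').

Bit 0: prefix='0' (no match yet)
Bit 1: prefix='00' -> emit 'p', reset
Bit 2: prefix='0' (no match yet)
Bit 3: prefix='00' -> emit 'p', reset
Bit 4: prefix='0' (no match yet)
Bit 5: prefix='00' -> emit 'p', reset
Bit 6: prefix='1' -> emit 'b', reset
Bit 7: prefix='0' (no match yet)
Bit 8: prefix='01' -> emit 'g', reset
Bit 9: prefix='0' (no match yet)
Bit 10: prefix='01' -> emit 'g', reset
Bit 11: prefix='1' -> emit 'b', reset
Bit 12: prefix='0' (no match yet)
Bit 13: prefix='00' -> emit 'p', reset
Bit 14: prefix='0' (no match yet)
Bit 15: prefix='01' -> emit 'g', reset
Bit 16: prefix='1' -> emit 'b', reset

Answer: pppbggbpgb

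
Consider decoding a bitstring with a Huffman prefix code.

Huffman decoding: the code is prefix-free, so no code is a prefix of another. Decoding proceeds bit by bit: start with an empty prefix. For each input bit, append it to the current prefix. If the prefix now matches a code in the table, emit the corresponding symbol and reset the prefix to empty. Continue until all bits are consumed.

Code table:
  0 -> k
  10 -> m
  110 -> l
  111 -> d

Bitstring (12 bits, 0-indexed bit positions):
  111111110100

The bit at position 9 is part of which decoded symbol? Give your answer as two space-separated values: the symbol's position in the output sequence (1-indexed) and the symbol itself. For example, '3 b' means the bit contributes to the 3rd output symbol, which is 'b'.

Bit 0: prefix='1' (no match yet)
Bit 1: prefix='11' (no match yet)
Bit 2: prefix='111' -> emit 'd', reset
Bit 3: prefix='1' (no match yet)
Bit 4: prefix='11' (no match yet)
Bit 5: prefix='111' -> emit 'd', reset
Bit 6: prefix='1' (no match yet)
Bit 7: prefix='11' (no match yet)
Bit 8: prefix='110' -> emit 'l', reset
Bit 9: prefix='1' (no match yet)
Bit 10: prefix='10' -> emit 'm', reset
Bit 11: prefix='0' -> emit 'k', reset

Answer: 4 m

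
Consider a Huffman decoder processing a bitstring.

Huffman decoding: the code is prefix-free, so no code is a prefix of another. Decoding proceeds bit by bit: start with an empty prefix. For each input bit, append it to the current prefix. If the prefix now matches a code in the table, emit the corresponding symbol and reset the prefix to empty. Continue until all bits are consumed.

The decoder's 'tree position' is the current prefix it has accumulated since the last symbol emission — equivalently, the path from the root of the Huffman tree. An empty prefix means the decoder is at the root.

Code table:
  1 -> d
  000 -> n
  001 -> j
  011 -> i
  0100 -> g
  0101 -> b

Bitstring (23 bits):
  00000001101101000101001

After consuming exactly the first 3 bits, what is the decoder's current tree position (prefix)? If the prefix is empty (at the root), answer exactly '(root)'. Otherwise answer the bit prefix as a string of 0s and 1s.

Answer: (root)

Derivation:
Bit 0: prefix='0' (no match yet)
Bit 1: prefix='00' (no match yet)
Bit 2: prefix='000' -> emit 'n', reset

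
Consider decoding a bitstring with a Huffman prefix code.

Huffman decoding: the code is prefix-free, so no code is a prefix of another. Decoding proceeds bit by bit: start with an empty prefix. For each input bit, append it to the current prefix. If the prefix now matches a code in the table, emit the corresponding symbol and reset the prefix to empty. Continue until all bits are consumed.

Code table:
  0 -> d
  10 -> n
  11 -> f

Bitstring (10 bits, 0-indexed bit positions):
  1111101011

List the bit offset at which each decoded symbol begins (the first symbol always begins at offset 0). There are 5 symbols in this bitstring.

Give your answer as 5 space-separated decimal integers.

Answer: 0 2 4 6 8

Derivation:
Bit 0: prefix='1' (no match yet)
Bit 1: prefix='11' -> emit 'f', reset
Bit 2: prefix='1' (no match yet)
Bit 3: prefix='11' -> emit 'f', reset
Bit 4: prefix='1' (no match yet)
Bit 5: prefix='10' -> emit 'n', reset
Bit 6: prefix='1' (no match yet)
Bit 7: prefix='10' -> emit 'n', reset
Bit 8: prefix='1' (no match yet)
Bit 9: prefix='11' -> emit 'f', reset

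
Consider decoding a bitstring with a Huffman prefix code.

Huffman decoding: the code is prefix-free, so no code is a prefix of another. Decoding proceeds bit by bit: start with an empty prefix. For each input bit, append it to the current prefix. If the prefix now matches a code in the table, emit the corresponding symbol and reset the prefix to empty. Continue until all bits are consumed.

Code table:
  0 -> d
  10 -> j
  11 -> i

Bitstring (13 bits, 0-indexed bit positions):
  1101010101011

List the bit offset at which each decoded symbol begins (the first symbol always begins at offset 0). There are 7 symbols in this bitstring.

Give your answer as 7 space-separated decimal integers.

Answer: 0 2 3 5 7 9 11

Derivation:
Bit 0: prefix='1' (no match yet)
Bit 1: prefix='11' -> emit 'i', reset
Bit 2: prefix='0' -> emit 'd', reset
Bit 3: prefix='1' (no match yet)
Bit 4: prefix='10' -> emit 'j', reset
Bit 5: prefix='1' (no match yet)
Bit 6: prefix='10' -> emit 'j', reset
Bit 7: prefix='1' (no match yet)
Bit 8: prefix='10' -> emit 'j', reset
Bit 9: prefix='1' (no match yet)
Bit 10: prefix='10' -> emit 'j', reset
Bit 11: prefix='1' (no match yet)
Bit 12: prefix='11' -> emit 'i', reset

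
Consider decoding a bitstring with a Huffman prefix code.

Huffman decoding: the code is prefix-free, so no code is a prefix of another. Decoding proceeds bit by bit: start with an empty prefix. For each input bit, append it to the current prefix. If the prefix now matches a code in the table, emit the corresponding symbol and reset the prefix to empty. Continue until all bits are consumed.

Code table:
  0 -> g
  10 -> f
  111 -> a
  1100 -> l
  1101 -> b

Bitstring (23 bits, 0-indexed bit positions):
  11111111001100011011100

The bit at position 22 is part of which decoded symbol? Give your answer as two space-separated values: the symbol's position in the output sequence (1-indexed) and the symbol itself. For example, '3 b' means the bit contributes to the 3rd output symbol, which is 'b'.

Answer: 7 l

Derivation:
Bit 0: prefix='1' (no match yet)
Bit 1: prefix='11' (no match yet)
Bit 2: prefix='111' -> emit 'a', reset
Bit 3: prefix='1' (no match yet)
Bit 4: prefix='11' (no match yet)
Bit 5: prefix='111' -> emit 'a', reset
Bit 6: prefix='1' (no match yet)
Bit 7: prefix='11' (no match yet)
Bit 8: prefix='110' (no match yet)
Bit 9: prefix='1100' -> emit 'l', reset
Bit 10: prefix='1' (no match yet)
Bit 11: prefix='11' (no match yet)
Bit 12: prefix='110' (no match yet)
Bit 13: prefix='1100' -> emit 'l', reset
Bit 14: prefix='0' -> emit 'g', reset
Bit 15: prefix='1' (no match yet)
Bit 16: prefix='11' (no match yet)
Bit 17: prefix='110' (no match yet)
Bit 18: prefix='1101' -> emit 'b', reset
Bit 19: prefix='1' (no match yet)
Bit 20: prefix='11' (no match yet)
Bit 21: prefix='110' (no match yet)
Bit 22: prefix='1100' -> emit 'l', reset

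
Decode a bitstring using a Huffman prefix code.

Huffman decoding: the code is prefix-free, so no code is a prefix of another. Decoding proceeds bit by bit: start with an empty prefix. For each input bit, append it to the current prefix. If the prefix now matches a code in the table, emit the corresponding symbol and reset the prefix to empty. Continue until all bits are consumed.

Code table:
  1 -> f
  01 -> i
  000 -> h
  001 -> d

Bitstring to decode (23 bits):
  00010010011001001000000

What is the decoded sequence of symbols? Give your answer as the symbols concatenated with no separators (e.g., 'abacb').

Bit 0: prefix='0' (no match yet)
Bit 1: prefix='00' (no match yet)
Bit 2: prefix='000' -> emit 'h', reset
Bit 3: prefix='1' -> emit 'f', reset
Bit 4: prefix='0' (no match yet)
Bit 5: prefix='00' (no match yet)
Bit 6: prefix='001' -> emit 'd', reset
Bit 7: prefix='0' (no match yet)
Bit 8: prefix='00' (no match yet)
Bit 9: prefix='001' -> emit 'd', reset
Bit 10: prefix='1' -> emit 'f', reset
Bit 11: prefix='0' (no match yet)
Bit 12: prefix='00' (no match yet)
Bit 13: prefix='001' -> emit 'd', reset
Bit 14: prefix='0' (no match yet)
Bit 15: prefix='00' (no match yet)
Bit 16: prefix='001' -> emit 'd', reset
Bit 17: prefix='0' (no match yet)
Bit 18: prefix='00' (no match yet)
Bit 19: prefix='000' -> emit 'h', reset
Bit 20: prefix='0' (no match yet)
Bit 21: prefix='00' (no match yet)
Bit 22: prefix='000' -> emit 'h', reset

Answer: hfddfddhh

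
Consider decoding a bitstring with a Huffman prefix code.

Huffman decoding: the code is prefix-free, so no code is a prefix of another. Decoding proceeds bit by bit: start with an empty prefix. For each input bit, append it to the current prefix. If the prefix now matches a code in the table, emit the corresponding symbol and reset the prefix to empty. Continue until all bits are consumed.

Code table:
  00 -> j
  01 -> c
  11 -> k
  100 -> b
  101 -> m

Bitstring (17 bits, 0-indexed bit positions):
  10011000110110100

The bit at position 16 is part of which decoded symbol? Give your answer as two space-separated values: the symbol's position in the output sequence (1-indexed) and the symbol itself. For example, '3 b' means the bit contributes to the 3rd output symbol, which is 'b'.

Bit 0: prefix='1' (no match yet)
Bit 1: prefix='10' (no match yet)
Bit 2: prefix='100' -> emit 'b', reset
Bit 3: prefix='1' (no match yet)
Bit 4: prefix='11' -> emit 'k', reset
Bit 5: prefix='0' (no match yet)
Bit 6: prefix='00' -> emit 'j', reset
Bit 7: prefix='0' (no match yet)
Bit 8: prefix='01' -> emit 'c', reset
Bit 9: prefix='1' (no match yet)
Bit 10: prefix='10' (no match yet)
Bit 11: prefix='101' -> emit 'm', reset
Bit 12: prefix='1' (no match yet)
Bit 13: prefix='10' (no match yet)
Bit 14: prefix='101' -> emit 'm', reset
Bit 15: prefix='0' (no match yet)
Bit 16: prefix='00' -> emit 'j', reset

Answer: 7 j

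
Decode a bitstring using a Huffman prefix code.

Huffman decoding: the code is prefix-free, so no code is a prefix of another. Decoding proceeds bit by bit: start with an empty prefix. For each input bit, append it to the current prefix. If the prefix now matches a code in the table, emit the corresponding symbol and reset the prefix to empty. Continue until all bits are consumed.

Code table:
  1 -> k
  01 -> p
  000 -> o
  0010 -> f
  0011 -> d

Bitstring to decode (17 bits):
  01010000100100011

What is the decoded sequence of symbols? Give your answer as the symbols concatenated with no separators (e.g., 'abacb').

Bit 0: prefix='0' (no match yet)
Bit 1: prefix='01' -> emit 'p', reset
Bit 2: prefix='0' (no match yet)
Bit 3: prefix='01' -> emit 'p', reset
Bit 4: prefix='0' (no match yet)
Bit 5: prefix='00' (no match yet)
Bit 6: prefix='000' -> emit 'o', reset
Bit 7: prefix='0' (no match yet)
Bit 8: prefix='01' -> emit 'p', reset
Bit 9: prefix='0' (no match yet)
Bit 10: prefix='00' (no match yet)
Bit 11: prefix='001' (no match yet)
Bit 12: prefix='0010' -> emit 'f', reset
Bit 13: prefix='0' (no match yet)
Bit 14: prefix='00' (no match yet)
Bit 15: prefix='001' (no match yet)
Bit 16: prefix='0011' -> emit 'd', reset

Answer: ppopfd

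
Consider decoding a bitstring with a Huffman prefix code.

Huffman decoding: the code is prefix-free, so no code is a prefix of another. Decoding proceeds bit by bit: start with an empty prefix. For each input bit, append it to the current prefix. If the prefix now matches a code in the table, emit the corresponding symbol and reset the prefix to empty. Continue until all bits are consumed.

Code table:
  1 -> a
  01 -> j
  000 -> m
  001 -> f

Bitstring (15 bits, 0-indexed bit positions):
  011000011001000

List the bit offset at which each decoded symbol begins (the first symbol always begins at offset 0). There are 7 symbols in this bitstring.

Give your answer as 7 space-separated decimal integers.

Answer: 0 2 3 6 8 9 12

Derivation:
Bit 0: prefix='0' (no match yet)
Bit 1: prefix='01' -> emit 'j', reset
Bit 2: prefix='1' -> emit 'a', reset
Bit 3: prefix='0' (no match yet)
Bit 4: prefix='00' (no match yet)
Bit 5: prefix='000' -> emit 'm', reset
Bit 6: prefix='0' (no match yet)
Bit 7: prefix='01' -> emit 'j', reset
Bit 8: prefix='1' -> emit 'a', reset
Bit 9: prefix='0' (no match yet)
Bit 10: prefix='00' (no match yet)
Bit 11: prefix='001' -> emit 'f', reset
Bit 12: prefix='0' (no match yet)
Bit 13: prefix='00' (no match yet)
Bit 14: prefix='000' -> emit 'm', reset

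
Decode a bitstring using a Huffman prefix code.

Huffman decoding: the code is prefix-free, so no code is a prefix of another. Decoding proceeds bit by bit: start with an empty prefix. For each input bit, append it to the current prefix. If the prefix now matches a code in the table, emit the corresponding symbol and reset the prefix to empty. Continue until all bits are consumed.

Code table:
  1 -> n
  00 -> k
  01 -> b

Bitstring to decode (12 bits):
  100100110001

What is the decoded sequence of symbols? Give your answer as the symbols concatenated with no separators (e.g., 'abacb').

Answer: nknknnkb

Derivation:
Bit 0: prefix='1' -> emit 'n', reset
Bit 1: prefix='0' (no match yet)
Bit 2: prefix='00' -> emit 'k', reset
Bit 3: prefix='1' -> emit 'n', reset
Bit 4: prefix='0' (no match yet)
Bit 5: prefix='00' -> emit 'k', reset
Bit 6: prefix='1' -> emit 'n', reset
Bit 7: prefix='1' -> emit 'n', reset
Bit 8: prefix='0' (no match yet)
Bit 9: prefix='00' -> emit 'k', reset
Bit 10: prefix='0' (no match yet)
Bit 11: prefix='01' -> emit 'b', reset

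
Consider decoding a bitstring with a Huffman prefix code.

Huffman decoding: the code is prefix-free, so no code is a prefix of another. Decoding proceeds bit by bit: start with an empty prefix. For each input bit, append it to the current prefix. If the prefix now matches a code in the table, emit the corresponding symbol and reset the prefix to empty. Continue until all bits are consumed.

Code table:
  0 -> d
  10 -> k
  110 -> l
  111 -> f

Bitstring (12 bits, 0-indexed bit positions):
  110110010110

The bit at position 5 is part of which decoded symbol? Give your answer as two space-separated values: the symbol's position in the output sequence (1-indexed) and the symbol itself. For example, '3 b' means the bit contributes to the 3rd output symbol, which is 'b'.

Answer: 2 l

Derivation:
Bit 0: prefix='1' (no match yet)
Bit 1: prefix='11' (no match yet)
Bit 2: prefix='110' -> emit 'l', reset
Bit 3: prefix='1' (no match yet)
Bit 4: prefix='11' (no match yet)
Bit 5: prefix='110' -> emit 'l', reset
Bit 6: prefix='0' -> emit 'd', reset
Bit 7: prefix='1' (no match yet)
Bit 8: prefix='10' -> emit 'k', reset
Bit 9: prefix='1' (no match yet)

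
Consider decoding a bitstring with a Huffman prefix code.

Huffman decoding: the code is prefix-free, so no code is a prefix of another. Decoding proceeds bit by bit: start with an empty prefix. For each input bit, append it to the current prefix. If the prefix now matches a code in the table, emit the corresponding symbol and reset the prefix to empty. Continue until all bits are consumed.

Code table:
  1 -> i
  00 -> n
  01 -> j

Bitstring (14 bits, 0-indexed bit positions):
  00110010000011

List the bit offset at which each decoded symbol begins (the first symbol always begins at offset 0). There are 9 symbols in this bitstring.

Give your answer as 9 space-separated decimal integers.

Bit 0: prefix='0' (no match yet)
Bit 1: prefix='00' -> emit 'n', reset
Bit 2: prefix='1' -> emit 'i', reset
Bit 3: prefix='1' -> emit 'i', reset
Bit 4: prefix='0' (no match yet)
Bit 5: prefix='00' -> emit 'n', reset
Bit 6: prefix='1' -> emit 'i', reset
Bit 7: prefix='0' (no match yet)
Bit 8: prefix='00' -> emit 'n', reset
Bit 9: prefix='0' (no match yet)
Bit 10: prefix='00' -> emit 'n', reset
Bit 11: prefix='0' (no match yet)
Bit 12: prefix='01' -> emit 'j', reset
Bit 13: prefix='1' -> emit 'i', reset

Answer: 0 2 3 4 6 7 9 11 13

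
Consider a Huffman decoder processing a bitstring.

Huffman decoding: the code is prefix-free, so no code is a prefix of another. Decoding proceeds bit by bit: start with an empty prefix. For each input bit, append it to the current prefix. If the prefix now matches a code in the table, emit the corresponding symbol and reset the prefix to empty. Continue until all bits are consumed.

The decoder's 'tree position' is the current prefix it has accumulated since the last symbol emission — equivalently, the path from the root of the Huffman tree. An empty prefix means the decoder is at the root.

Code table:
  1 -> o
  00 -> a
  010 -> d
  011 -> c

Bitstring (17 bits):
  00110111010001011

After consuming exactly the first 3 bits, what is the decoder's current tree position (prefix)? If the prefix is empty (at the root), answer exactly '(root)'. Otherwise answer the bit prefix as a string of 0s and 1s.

Answer: (root)

Derivation:
Bit 0: prefix='0' (no match yet)
Bit 1: prefix='00' -> emit 'a', reset
Bit 2: prefix='1' -> emit 'o', reset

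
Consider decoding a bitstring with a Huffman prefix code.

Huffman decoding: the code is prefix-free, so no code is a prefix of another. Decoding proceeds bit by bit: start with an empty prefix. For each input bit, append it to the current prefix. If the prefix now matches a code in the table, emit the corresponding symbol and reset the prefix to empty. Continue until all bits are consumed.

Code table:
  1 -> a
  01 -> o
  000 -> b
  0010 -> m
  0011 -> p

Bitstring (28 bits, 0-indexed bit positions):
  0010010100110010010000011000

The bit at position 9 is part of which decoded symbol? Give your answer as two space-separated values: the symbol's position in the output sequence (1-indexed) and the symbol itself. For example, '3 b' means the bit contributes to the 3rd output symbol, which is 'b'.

Bit 0: prefix='0' (no match yet)
Bit 1: prefix='00' (no match yet)
Bit 2: prefix='001' (no match yet)
Bit 3: prefix='0010' -> emit 'm', reset
Bit 4: prefix='0' (no match yet)
Bit 5: prefix='01' -> emit 'o', reset
Bit 6: prefix='0' (no match yet)
Bit 7: prefix='01' -> emit 'o', reset
Bit 8: prefix='0' (no match yet)
Bit 9: prefix='00' (no match yet)
Bit 10: prefix='001' (no match yet)
Bit 11: prefix='0011' -> emit 'p', reset
Bit 12: prefix='0' (no match yet)
Bit 13: prefix='00' (no match yet)

Answer: 4 p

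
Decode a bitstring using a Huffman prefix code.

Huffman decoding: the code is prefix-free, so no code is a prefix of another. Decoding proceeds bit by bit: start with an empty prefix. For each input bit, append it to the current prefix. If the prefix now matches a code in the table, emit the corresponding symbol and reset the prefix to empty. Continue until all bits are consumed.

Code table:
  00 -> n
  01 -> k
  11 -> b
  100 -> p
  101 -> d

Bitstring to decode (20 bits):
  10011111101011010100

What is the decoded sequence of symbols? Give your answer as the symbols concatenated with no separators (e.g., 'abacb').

Bit 0: prefix='1' (no match yet)
Bit 1: prefix='10' (no match yet)
Bit 2: prefix='100' -> emit 'p', reset
Bit 3: prefix='1' (no match yet)
Bit 4: prefix='11' -> emit 'b', reset
Bit 5: prefix='1' (no match yet)
Bit 6: prefix='11' -> emit 'b', reset
Bit 7: prefix='1' (no match yet)
Bit 8: prefix='11' -> emit 'b', reset
Bit 9: prefix='0' (no match yet)
Bit 10: prefix='01' -> emit 'k', reset
Bit 11: prefix='0' (no match yet)
Bit 12: prefix='01' -> emit 'k', reset
Bit 13: prefix='1' (no match yet)
Bit 14: prefix='10' (no match yet)
Bit 15: prefix='101' -> emit 'd', reset
Bit 16: prefix='0' (no match yet)
Bit 17: prefix='01' -> emit 'k', reset
Bit 18: prefix='0' (no match yet)
Bit 19: prefix='00' -> emit 'n', reset

Answer: pbbbkkdkn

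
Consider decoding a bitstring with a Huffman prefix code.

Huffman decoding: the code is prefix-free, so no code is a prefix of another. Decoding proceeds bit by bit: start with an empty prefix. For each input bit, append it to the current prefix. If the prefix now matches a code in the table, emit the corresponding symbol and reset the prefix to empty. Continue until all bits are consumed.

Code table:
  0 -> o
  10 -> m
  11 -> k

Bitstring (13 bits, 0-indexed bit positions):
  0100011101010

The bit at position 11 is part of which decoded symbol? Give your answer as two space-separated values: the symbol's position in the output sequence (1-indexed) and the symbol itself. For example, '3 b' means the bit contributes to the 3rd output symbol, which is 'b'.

Bit 0: prefix='0' -> emit 'o', reset
Bit 1: prefix='1' (no match yet)
Bit 2: prefix='10' -> emit 'm', reset
Bit 3: prefix='0' -> emit 'o', reset
Bit 4: prefix='0' -> emit 'o', reset
Bit 5: prefix='1' (no match yet)
Bit 6: prefix='11' -> emit 'k', reset
Bit 7: prefix='1' (no match yet)
Bit 8: prefix='10' -> emit 'm', reset
Bit 9: prefix='1' (no match yet)
Bit 10: prefix='10' -> emit 'm', reset
Bit 11: prefix='1' (no match yet)
Bit 12: prefix='10' -> emit 'm', reset

Answer: 8 m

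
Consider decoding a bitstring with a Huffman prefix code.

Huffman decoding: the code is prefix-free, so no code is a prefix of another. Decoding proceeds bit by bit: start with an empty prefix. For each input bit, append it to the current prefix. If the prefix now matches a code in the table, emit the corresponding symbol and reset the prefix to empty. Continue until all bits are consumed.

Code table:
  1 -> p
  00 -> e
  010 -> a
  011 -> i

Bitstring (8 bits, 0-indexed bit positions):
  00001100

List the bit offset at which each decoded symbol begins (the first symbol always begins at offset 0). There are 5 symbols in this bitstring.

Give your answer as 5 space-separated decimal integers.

Answer: 0 2 4 5 6

Derivation:
Bit 0: prefix='0' (no match yet)
Bit 1: prefix='00' -> emit 'e', reset
Bit 2: prefix='0' (no match yet)
Bit 3: prefix='00' -> emit 'e', reset
Bit 4: prefix='1' -> emit 'p', reset
Bit 5: prefix='1' -> emit 'p', reset
Bit 6: prefix='0' (no match yet)
Bit 7: prefix='00' -> emit 'e', reset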